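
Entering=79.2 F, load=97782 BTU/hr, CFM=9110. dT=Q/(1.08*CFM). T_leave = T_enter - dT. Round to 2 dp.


dT = 97782/(1.08*9110) = 9.9384
T_leave = 79.2 - 9.9384 = 69.26 F

69.26 F


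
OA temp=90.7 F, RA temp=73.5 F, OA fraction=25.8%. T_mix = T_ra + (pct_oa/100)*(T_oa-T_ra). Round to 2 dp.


T_mix = 73.5 + (25.8/100)*(90.7-73.5) = 77.94 F

77.94 F


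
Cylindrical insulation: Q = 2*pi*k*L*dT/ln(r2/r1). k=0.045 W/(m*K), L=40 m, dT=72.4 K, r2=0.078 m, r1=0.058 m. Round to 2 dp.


Q = 2*pi*0.045*40*72.4/ln(0.078/0.058) = 2763.82 W

2763.82 W


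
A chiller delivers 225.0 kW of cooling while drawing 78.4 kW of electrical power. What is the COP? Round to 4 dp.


COP = 225.0 / 78.4 = 2.8699

2.8699


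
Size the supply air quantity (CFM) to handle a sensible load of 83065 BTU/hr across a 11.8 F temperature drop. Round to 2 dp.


CFM = 83065 / (1.08 * 11.8) = 6517.97

6517.97 CFM


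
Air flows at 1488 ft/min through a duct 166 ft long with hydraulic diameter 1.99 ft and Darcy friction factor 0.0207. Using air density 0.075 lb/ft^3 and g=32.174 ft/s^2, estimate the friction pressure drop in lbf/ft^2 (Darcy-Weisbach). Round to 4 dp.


v_fps = 1488/60 = 24.8 ft/s
dp = 0.0207*(166/1.99)*0.075*24.8^2/(2*32.174) = 1.2378 lbf/ft^2

1.2378 lbf/ft^2


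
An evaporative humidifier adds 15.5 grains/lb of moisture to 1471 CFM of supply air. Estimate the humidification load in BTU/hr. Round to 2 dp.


Q = 0.68 * 1471 * 15.5 = 15504.34 BTU/hr

15504.34 BTU/hr


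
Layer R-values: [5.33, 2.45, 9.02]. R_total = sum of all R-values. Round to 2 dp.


R_total = 5.33 + 2.45 + 9.02 = 16.80

16.80


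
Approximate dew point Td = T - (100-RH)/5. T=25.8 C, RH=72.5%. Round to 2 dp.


Td = 25.8 - (100-72.5)/5 = 20.30 C

20.30 C


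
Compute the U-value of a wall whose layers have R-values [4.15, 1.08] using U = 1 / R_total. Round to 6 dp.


R_total = 4.15 + 1.08 = 5.23
U = 1/5.23 = 0.191205

0.191205


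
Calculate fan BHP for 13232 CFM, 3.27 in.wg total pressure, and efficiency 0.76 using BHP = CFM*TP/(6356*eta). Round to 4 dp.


BHP = 13232 * 3.27 / (6356 * 0.76) = 8.9573 hp

8.9573 hp


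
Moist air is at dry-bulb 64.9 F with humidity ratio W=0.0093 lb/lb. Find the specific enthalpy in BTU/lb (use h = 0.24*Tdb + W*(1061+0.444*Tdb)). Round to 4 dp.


h = 0.24*64.9 + 0.0093*(1061+0.444*64.9) = 25.7113 BTU/lb

25.7113 BTU/lb


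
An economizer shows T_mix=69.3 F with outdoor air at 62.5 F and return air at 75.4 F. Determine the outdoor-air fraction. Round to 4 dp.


frac = (69.3 - 75.4) / (62.5 - 75.4) = 0.4729

0.4729


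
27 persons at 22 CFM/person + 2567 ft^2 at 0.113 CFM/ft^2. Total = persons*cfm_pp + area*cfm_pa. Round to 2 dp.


Total = 27*22 + 2567*0.113 = 884.07 CFM

884.07 CFM


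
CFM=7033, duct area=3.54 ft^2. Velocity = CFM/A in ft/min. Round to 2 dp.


V = 7033 / 3.54 = 1986.72 ft/min

1986.72 ft/min


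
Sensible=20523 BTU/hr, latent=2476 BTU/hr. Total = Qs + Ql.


Qt = 20523 + 2476 = 22999 BTU/hr

22999 BTU/hr


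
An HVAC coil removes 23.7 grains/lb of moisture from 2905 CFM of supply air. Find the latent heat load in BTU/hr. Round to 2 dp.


Q = 0.68 * 2905 * 23.7 = 46816.98 BTU/hr

46816.98 BTU/hr


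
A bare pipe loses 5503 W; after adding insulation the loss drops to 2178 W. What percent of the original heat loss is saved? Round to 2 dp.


Savings = ((5503-2178)/5503)*100 = 60.42 %

60.42 %


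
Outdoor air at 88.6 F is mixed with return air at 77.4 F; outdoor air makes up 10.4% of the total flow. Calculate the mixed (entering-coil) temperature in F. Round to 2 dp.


T_mix = 77.4 + (10.4/100)*(88.6-77.4) = 78.56 F

78.56 F


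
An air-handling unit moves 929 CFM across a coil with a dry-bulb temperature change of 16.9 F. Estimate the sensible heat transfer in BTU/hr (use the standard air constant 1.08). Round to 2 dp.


Q = 1.08 * 929 * 16.9 = 16956.11 BTU/hr

16956.11 BTU/hr


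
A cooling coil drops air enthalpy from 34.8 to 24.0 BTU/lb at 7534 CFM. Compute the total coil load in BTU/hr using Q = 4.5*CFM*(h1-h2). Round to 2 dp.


Q = 4.5 * 7534 * (34.8 - 24.0) = 366152.40 BTU/hr

366152.40 BTU/hr


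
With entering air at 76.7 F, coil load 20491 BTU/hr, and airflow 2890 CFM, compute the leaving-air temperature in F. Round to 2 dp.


dT = 20491/(1.08*2890) = 6.5651
T_leave = 76.7 - 6.5651 = 70.13 F

70.13 F


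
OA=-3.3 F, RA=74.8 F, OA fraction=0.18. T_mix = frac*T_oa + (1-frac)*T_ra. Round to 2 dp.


T_mix = 0.18*(-3.3) + 0.82*74.8 = 60.74 F

60.74 F


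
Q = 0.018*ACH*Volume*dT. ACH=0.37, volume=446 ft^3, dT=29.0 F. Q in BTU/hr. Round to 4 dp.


Q = 0.018 * 0.37 * 446 * 29.0 = 86.1404 BTU/hr

86.1404 BTU/hr


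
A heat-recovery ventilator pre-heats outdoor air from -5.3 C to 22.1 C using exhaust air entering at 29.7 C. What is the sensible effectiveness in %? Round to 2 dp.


eff = (22.1-(-5.3))/(29.7-(-5.3))*100 = 78.29 %

78.29 %


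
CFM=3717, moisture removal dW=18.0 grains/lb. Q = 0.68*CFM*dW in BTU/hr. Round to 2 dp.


Q = 0.68 * 3717 * 18.0 = 45496.08 BTU/hr

45496.08 BTU/hr


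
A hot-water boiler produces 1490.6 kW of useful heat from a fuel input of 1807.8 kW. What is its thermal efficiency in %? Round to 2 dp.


eta = (1490.6/1807.8)*100 = 82.45 %

82.45 %


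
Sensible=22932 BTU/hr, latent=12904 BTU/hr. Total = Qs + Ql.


Qt = 22932 + 12904 = 35836 BTU/hr

35836 BTU/hr


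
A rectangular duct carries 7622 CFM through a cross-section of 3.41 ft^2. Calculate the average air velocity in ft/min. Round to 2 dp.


V = 7622 / 3.41 = 2235.19 ft/min

2235.19 ft/min


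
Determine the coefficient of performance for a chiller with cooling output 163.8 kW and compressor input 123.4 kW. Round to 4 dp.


COP = 163.8 / 123.4 = 1.3274

1.3274


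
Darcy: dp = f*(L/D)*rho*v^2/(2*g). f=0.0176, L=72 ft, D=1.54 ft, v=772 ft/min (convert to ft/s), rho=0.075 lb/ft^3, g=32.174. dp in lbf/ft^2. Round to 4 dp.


v_fps = 772/60 = 12.8667 ft/s
dp = 0.0176*(72/1.54)*0.075*12.8667^2/(2*32.174) = 0.1588 lbf/ft^2

0.1588 lbf/ft^2


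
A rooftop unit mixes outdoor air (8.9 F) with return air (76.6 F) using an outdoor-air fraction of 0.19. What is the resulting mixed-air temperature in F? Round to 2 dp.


T_mix = 0.19*8.9 + 0.81*76.6 = 63.74 F

63.74 F


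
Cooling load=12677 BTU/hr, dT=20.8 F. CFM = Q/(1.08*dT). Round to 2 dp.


CFM = 12677 / (1.08 * 20.8) = 564.33

564.33 CFM


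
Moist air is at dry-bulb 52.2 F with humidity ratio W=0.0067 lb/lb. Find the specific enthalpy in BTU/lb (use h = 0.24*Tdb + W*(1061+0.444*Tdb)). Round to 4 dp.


h = 0.24*52.2 + 0.0067*(1061+0.444*52.2) = 19.7920 BTU/lb

19.7920 BTU/lb


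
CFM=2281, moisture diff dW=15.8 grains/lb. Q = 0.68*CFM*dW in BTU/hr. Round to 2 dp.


Q = 0.68 * 2281 * 15.8 = 24507.06 BTU/hr

24507.06 BTU/hr


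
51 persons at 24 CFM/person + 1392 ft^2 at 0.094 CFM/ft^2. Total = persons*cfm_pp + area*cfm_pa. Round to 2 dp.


Total = 51*24 + 1392*0.094 = 1354.85 CFM

1354.85 CFM


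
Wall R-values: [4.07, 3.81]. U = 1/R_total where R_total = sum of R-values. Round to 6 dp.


R_total = 4.07 + 3.81 = 7.88
U = 1/7.88 = 0.126904

0.126904


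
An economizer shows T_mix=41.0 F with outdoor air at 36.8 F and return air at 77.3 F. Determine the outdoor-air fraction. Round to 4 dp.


frac = (41.0 - 77.3) / (36.8 - 77.3) = 0.8963

0.8963


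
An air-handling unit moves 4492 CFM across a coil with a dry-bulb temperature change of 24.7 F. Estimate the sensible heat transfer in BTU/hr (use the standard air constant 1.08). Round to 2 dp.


Q = 1.08 * 4492 * 24.7 = 119828.59 BTU/hr

119828.59 BTU/hr


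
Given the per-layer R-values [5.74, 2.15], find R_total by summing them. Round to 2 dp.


R_total = 5.74 + 2.15 = 7.89

7.89


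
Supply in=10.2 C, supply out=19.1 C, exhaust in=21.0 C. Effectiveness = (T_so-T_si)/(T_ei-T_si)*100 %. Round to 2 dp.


eff = (19.1-10.2)/(21.0-10.2)*100 = 82.41 %

82.41 %


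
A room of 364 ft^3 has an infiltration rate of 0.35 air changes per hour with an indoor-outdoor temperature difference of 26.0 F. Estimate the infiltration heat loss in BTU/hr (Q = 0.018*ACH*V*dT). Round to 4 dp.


Q = 0.018 * 0.35 * 364 * 26.0 = 59.6232 BTU/hr

59.6232 BTU/hr


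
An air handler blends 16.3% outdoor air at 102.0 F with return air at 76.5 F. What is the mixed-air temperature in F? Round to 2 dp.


T_mix = 76.5 + (16.3/100)*(102.0-76.5) = 80.66 F

80.66 F


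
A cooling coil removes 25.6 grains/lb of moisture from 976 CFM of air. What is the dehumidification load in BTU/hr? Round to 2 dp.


Q = 0.68 * 976 * 25.6 = 16990.21 BTU/hr

16990.21 BTU/hr


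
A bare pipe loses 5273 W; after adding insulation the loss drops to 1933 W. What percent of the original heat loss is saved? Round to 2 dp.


Savings = ((5273-1933)/5273)*100 = 63.34 %

63.34 %


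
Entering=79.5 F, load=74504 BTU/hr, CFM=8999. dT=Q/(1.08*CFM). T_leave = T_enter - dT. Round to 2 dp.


dT = 74504/(1.08*8999) = 7.6659
T_leave = 79.5 - 7.6659 = 71.83 F

71.83 F


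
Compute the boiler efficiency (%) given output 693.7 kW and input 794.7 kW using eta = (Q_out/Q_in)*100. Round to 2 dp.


eta = (693.7/794.7)*100 = 87.29 %

87.29 %


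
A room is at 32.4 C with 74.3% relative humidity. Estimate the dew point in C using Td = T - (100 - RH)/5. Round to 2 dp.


Td = 32.4 - (100-74.3)/5 = 27.26 C

27.26 C


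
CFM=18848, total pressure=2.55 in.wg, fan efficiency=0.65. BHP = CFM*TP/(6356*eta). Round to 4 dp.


BHP = 18848 * 2.55 / (6356 * 0.65) = 11.6334 hp

11.6334 hp


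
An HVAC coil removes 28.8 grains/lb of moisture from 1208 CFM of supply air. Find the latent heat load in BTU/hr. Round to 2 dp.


Q = 0.68 * 1208 * 28.8 = 23657.47 BTU/hr

23657.47 BTU/hr


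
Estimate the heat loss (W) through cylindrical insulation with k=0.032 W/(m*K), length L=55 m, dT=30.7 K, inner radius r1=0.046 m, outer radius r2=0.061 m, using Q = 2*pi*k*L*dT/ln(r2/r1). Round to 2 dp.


Q = 2*pi*0.032*55*30.7/ln(0.061/0.046) = 1202.88 W

1202.88 W


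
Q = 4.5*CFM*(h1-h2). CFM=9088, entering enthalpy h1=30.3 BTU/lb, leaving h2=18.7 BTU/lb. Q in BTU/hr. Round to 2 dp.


Q = 4.5 * 9088 * (30.3 - 18.7) = 474393.60 BTU/hr

474393.60 BTU/hr


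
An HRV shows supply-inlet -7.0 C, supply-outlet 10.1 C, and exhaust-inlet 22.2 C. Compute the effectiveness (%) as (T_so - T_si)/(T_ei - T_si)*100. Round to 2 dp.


eff = (10.1-(-7.0))/(22.2-(-7.0))*100 = 58.56 %

58.56 %


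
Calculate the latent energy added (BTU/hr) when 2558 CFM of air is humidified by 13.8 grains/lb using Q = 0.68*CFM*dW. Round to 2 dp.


Q = 0.68 * 2558 * 13.8 = 24004.27 BTU/hr

24004.27 BTU/hr


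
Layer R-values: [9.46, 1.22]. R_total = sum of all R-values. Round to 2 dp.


R_total = 9.46 + 1.22 = 10.68

10.68


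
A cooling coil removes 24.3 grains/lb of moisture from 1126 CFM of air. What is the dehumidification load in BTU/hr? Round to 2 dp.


Q = 0.68 * 1126 * 24.3 = 18606.02 BTU/hr

18606.02 BTU/hr


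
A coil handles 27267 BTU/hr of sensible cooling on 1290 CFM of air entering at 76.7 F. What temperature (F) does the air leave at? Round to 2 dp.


dT = 27267/(1.08*1290) = 19.5715
T_leave = 76.7 - 19.5715 = 57.13 F

57.13 F


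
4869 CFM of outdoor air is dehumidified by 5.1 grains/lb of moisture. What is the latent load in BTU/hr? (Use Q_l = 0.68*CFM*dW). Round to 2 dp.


Q = 0.68 * 4869 * 5.1 = 16885.69 BTU/hr

16885.69 BTU/hr


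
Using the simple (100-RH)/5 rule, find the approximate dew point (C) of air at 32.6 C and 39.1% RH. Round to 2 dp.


Td = 32.6 - (100-39.1)/5 = 20.42 C

20.42 C


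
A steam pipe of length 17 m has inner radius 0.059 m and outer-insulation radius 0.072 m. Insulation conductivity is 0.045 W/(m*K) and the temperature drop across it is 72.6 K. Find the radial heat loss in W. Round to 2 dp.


Q = 2*pi*0.045*17*72.6/ln(0.072/0.059) = 1752.44 W

1752.44 W


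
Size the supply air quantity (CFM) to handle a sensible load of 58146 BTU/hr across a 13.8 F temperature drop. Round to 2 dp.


CFM = 58146 / (1.08 * 13.8) = 3901.37

3901.37 CFM


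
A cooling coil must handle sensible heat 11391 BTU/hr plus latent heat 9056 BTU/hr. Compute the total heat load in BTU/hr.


Qt = 11391 + 9056 = 20447 BTU/hr

20447 BTU/hr


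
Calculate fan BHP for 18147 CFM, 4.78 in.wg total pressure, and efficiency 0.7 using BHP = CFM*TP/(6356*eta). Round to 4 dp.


BHP = 18147 * 4.78 / (6356 * 0.7) = 19.4962 hp

19.4962 hp


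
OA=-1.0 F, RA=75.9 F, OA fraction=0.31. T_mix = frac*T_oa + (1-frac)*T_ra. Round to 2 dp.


T_mix = 0.31*(-1.0) + 0.69*75.9 = 52.06 F

52.06 F


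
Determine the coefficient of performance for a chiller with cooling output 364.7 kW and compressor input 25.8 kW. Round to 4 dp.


COP = 364.7 / 25.8 = 14.1357

14.1357


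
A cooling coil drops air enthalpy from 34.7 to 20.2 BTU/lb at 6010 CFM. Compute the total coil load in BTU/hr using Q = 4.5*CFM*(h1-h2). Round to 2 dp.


Q = 4.5 * 6010 * (34.7 - 20.2) = 392152.50 BTU/hr

392152.50 BTU/hr


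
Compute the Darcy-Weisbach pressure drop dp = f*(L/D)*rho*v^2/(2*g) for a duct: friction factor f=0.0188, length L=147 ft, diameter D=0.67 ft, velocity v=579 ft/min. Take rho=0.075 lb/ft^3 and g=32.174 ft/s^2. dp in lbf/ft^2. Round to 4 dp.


v_fps = 579/60 = 9.65 ft/s
dp = 0.0188*(147/0.67)*0.075*9.65^2/(2*32.174) = 0.4477 lbf/ft^2

0.4477 lbf/ft^2


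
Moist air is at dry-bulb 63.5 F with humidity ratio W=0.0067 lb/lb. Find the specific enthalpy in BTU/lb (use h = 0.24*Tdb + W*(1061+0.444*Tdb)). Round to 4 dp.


h = 0.24*63.5 + 0.0067*(1061+0.444*63.5) = 22.5376 BTU/lb

22.5376 BTU/lb


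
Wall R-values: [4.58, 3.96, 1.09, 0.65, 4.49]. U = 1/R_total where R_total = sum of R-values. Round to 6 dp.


R_total = 4.58 + 3.96 + 1.09 + 0.65 + 4.49 = 14.77
U = 1/14.77 = 0.067705

0.067705


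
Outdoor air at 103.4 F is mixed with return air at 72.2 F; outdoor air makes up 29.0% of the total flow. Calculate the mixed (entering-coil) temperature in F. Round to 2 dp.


T_mix = 72.2 + (29.0/100)*(103.4-72.2) = 81.25 F

81.25 F


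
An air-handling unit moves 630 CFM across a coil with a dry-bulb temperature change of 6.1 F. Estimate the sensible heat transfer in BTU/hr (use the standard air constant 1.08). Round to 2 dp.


Q = 1.08 * 630 * 6.1 = 4150.44 BTU/hr

4150.44 BTU/hr


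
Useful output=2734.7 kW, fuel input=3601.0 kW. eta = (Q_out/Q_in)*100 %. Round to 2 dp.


eta = (2734.7/3601.0)*100 = 75.94 %

75.94 %


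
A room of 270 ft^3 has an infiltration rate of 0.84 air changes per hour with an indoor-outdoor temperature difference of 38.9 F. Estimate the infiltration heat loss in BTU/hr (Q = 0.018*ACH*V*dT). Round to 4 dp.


Q = 0.018 * 0.84 * 270 * 38.9 = 158.8054 BTU/hr

158.8054 BTU/hr


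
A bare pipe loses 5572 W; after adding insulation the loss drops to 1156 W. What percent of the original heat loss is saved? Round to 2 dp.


Savings = ((5572-1156)/5572)*100 = 79.25 %

79.25 %


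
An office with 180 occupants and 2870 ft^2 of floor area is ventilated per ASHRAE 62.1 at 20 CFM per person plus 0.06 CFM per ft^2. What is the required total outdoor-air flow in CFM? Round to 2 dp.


Total = 180*20 + 2870*0.06 = 3772.20 CFM

3772.20 CFM


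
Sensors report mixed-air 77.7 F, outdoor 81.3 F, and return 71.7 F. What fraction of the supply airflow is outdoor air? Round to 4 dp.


frac = (77.7 - 71.7) / (81.3 - 71.7) = 0.6250

0.6250


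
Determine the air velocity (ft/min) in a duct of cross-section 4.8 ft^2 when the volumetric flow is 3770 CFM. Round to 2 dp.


V = 3770 / 4.8 = 785.42 ft/min

785.42 ft/min


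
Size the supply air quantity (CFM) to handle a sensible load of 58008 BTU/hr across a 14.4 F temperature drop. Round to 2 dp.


CFM = 58008 / (1.08 * 14.4) = 3729.94

3729.94 CFM


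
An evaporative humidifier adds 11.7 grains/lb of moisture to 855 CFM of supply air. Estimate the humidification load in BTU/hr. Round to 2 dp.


Q = 0.68 * 855 * 11.7 = 6802.38 BTU/hr

6802.38 BTU/hr


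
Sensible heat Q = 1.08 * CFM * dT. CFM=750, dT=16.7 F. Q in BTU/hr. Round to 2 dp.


Q = 1.08 * 750 * 16.7 = 13527.00 BTU/hr

13527.00 BTU/hr


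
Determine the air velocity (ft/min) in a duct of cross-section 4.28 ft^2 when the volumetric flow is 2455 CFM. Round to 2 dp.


V = 2455 / 4.28 = 573.60 ft/min

573.60 ft/min


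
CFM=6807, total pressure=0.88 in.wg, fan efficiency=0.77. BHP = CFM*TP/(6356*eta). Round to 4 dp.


BHP = 6807 * 0.88 / (6356 * 0.77) = 1.2240 hp

1.2240 hp


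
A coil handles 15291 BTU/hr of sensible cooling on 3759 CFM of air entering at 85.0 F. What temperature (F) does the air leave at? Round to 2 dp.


dT = 15291/(1.08*3759) = 3.7665
T_leave = 85.0 - 3.7665 = 81.23 F

81.23 F


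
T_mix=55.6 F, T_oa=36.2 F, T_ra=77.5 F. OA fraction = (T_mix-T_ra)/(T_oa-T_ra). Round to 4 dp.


frac = (55.6 - 77.5) / (36.2 - 77.5) = 0.5303

0.5303


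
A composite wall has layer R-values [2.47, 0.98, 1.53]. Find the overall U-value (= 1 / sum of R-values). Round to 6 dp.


R_total = 2.47 + 0.98 + 1.53 = 4.98
U = 1/4.98 = 0.200803

0.200803


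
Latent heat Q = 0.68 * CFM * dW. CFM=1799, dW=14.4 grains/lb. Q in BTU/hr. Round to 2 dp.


Q = 0.68 * 1799 * 14.4 = 17615.81 BTU/hr

17615.81 BTU/hr


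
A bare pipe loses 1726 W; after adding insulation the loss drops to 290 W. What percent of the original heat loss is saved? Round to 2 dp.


Savings = ((1726-290)/1726)*100 = 83.20 %

83.20 %


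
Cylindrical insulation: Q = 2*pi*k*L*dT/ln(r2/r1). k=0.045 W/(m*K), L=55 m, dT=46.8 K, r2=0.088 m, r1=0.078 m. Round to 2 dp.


Q = 2*pi*0.045*55*46.8/ln(0.088/0.078) = 6033.27 W

6033.27 W


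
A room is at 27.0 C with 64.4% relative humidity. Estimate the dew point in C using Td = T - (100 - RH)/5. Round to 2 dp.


Td = 27.0 - (100-64.4)/5 = 19.88 C

19.88 C


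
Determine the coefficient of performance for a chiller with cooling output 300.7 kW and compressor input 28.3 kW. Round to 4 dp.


COP = 300.7 / 28.3 = 10.6254

10.6254


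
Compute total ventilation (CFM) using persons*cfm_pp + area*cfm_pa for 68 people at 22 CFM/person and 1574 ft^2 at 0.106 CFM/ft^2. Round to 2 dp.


Total = 68*22 + 1574*0.106 = 1662.84 CFM

1662.84 CFM


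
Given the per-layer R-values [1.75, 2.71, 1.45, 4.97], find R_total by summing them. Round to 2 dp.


R_total = 1.75 + 2.71 + 1.45 + 4.97 = 10.88

10.88


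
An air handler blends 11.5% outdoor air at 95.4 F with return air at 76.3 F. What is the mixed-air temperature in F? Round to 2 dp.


T_mix = 76.3 + (11.5/100)*(95.4-76.3) = 78.50 F

78.50 F


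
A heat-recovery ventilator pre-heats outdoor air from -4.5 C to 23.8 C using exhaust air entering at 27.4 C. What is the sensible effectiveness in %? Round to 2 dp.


eff = (23.8-(-4.5))/(27.4-(-4.5))*100 = 88.71 %

88.71 %


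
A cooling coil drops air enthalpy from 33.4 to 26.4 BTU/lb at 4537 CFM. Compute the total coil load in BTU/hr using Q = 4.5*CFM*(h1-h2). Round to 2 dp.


Q = 4.5 * 4537 * (33.4 - 26.4) = 142915.50 BTU/hr

142915.50 BTU/hr


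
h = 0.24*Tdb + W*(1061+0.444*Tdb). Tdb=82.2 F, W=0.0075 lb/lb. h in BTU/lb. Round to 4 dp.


h = 0.24*82.2 + 0.0075*(1061+0.444*82.2) = 27.9592 BTU/lb

27.9592 BTU/lb


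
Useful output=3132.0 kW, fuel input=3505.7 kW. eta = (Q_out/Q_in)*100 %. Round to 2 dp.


eta = (3132.0/3505.7)*100 = 89.34 %

89.34 %


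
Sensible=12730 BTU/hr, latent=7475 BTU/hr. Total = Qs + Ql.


Qt = 12730 + 7475 = 20205 BTU/hr

20205 BTU/hr


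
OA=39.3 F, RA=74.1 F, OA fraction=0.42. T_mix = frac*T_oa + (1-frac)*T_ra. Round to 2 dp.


T_mix = 0.42*39.3 + 0.58*74.1 = 59.48 F

59.48 F


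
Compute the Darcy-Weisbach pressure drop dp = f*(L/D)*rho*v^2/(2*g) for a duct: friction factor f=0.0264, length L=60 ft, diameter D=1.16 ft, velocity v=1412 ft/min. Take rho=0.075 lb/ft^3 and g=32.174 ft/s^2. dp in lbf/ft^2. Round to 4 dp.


v_fps = 1412/60 = 23.5333 ft/s
dp = 0.0264*(60/1.16)*0.075*23.5333^2/(2*32.174) = 0.8814 lbf/ft^2

0.8814 lbf/ft^2


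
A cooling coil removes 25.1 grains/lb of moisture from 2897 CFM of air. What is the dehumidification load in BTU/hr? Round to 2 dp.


Q = 0.68 * 2897 * 25.1 = 49446.00 BTU/hr

49446.00 BTU/hr


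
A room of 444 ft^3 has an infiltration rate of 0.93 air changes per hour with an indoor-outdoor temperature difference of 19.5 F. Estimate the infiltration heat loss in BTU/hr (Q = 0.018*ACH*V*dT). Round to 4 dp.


Q = 0.018 * 0.93 * 444 * 19.5 = 144.9349 BTU/hr

144.9349 BTU/hr


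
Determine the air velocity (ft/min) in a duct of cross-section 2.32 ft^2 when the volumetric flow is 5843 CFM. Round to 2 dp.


V = 5843 / 2.32 = 2518.53 ft/min

2518.53 ft/min


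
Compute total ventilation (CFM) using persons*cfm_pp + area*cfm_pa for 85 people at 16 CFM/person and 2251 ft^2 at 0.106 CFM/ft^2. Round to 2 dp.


Total = 85*16 + 2251*0.106 = 1598.61 CFM

1598.61 CFM


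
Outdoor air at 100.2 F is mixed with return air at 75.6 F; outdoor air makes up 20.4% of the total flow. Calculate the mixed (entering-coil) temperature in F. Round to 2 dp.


T_mix = 75.6 + (20.4/100)*(100.2-75.6) = 80.62 F

80.62 F


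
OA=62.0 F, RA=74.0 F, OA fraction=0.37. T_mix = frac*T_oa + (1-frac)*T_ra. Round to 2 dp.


T_mix = 0.37*62.0 + 0.63*74.0 = 69.56 F

69.56 F


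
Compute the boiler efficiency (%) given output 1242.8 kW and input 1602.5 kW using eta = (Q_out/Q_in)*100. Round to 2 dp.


eta = (1242.8/1602.5)*100 = 77.55 %

77.55 %


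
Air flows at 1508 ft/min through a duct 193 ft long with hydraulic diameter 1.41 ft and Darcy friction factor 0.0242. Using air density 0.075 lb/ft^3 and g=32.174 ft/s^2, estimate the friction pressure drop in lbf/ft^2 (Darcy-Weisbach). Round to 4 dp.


v_fps = 1508/60 = 25.1333 ft/s
dp = 0.0242*(193/1.41)*0.075*25.1333^2/(2*32.174) = 2.4388 lbf/ft^2

2.4388 lbf/ft^2


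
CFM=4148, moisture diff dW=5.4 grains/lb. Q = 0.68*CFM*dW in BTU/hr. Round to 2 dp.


Q = 0.68 * 4148 * 5.4 = 15231.46 BTU/hr

15231.46 BTU/hr


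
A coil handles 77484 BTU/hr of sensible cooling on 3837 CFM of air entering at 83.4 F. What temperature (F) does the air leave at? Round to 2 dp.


dT = 77484/(1.08*3837) = 18.6981
T_leave = 83.4 - 18.6981 = 64.70 F

64.70 F


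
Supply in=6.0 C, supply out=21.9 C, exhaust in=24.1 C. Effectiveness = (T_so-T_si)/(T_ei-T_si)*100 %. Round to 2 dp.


eff = (21.9-6.0)/(24.1-6.0)*100 = 87.85 %

87.85 %


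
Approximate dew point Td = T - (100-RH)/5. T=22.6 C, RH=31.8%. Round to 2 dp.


Td = 22.6 - (100-31.8)/5 = 8.96 C

8.96 C


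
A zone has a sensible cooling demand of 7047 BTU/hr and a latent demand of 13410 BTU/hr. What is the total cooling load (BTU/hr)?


Qt = 7047 + 13410 = 20457 BTU/hr

20457 BTU/hr


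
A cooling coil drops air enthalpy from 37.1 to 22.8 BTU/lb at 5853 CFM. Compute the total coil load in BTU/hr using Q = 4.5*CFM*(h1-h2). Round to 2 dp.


Q = 4.5 * 5853 * (37.1 - 22.8) = 376640.55 BTU/hr

376640.55 BTU/hr


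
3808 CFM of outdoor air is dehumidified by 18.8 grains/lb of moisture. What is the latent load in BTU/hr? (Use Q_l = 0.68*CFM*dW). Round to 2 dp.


Q = 0.68 * 3808 * 18.8 = 48681.47 BTU/hr

48681.47 BTU/hr


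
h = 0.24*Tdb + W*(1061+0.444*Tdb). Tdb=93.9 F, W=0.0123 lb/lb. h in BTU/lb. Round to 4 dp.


h = 0.24*93.9 + 0.0123*(1061+0.444*93.9) = 36.0991 BTU/lb

36.0991 BTU/lb


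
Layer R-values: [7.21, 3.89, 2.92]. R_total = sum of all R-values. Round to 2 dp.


R_total = 7.21 + 3.89 + 2.92 = 14.02

14.02


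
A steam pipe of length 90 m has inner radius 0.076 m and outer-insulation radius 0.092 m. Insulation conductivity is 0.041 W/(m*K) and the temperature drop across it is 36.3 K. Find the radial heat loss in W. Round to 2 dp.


Q = 2*pi*0.041*90*36.3/ln(0.092/0.076) = 4405.08 W

4405.08 W


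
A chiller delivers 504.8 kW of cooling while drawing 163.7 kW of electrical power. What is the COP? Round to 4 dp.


COP = 504.8 / 163.7 = 3.0837

3.0837


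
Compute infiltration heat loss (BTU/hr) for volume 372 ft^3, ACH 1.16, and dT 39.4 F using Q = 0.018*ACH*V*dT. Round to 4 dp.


Q = 0.018 * 1.16 * 372 * 39.4 = 306.0340 BTU/hr

306.0340 BTU/hr


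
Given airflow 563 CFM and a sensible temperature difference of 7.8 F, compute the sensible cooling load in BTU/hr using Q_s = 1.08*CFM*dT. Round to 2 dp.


Q = 1.08 * 563 * 7.8 = 4742.71 BTU/hr

4742.71 BTU/hr


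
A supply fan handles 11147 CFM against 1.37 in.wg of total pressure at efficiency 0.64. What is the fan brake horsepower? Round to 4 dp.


BHP = 11147 * 1.37 / (6356 * 0.64) = 3.7542 hp

3.7542 hp


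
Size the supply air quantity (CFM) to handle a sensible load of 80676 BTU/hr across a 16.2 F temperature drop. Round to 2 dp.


CFM = 80676 / (1.08 * 16.2) = 4611.11

4611.11 CFM


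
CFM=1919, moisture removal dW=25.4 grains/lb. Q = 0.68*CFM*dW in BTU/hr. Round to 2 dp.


Q = 0.68 * 1919 * 25.4 = 33144.97 BTU/hr

33144.97 BTU/hr


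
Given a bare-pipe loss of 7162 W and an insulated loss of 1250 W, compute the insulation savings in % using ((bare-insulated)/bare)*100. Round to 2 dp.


Savings = ((7162-1250)/7162)*100 = 82.55 %

82.55 %


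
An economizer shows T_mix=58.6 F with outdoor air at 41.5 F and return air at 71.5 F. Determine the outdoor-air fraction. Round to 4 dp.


frac = (58.6 - 71.5) / (41.5 - 71.5) = 0.4300

0.4300


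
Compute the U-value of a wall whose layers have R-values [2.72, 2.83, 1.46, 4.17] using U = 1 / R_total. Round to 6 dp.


R_total = 2.72 + 2.83 + 1.46 + 4.17 = 11.18
U = 1/11.18 = 0.089445

0.089445


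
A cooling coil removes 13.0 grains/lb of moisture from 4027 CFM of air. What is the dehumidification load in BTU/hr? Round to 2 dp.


Q = 0.68 * 4027 * 13.0 = 35598.68 BTU/hr

35598.68 BTU/hr


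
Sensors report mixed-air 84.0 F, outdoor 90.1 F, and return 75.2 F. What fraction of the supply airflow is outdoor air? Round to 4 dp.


frac = (84.0 - 75.2) / (90.1 - 75.2) = 0.5906

0.5906


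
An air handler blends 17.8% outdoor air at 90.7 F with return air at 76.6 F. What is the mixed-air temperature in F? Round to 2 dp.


T_mix = 76.6 + (17.8/100)*(90.7-76.6) = 79.11 F

79.11 F


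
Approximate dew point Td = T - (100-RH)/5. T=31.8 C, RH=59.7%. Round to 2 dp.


Td = 31.8 - (100-59.7)/5 = 23.74 C

23.74 C


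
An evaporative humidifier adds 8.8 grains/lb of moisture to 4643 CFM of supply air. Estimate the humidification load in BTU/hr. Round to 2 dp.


Q = 0.68 * 4643 * 8.8 = 27783.71 BTU/hr

27783.71 BTU/hr


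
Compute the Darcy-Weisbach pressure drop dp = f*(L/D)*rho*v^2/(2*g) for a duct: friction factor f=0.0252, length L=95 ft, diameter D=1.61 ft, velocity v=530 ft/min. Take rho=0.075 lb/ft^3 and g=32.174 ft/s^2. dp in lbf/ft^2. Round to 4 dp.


v_fps = 530/60 = 8.8333 ft/s
dp = 0.0252*(95/1.61)*0.075*8.8333^2/(2*32.174) = 0.1352 lbf/ft^2

0.1352 lbf/ft^2


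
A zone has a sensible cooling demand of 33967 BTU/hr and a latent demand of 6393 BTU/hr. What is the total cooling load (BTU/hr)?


Qt = 33967 + 6393 = 40360 BTU/hr

40360 BTU/hr


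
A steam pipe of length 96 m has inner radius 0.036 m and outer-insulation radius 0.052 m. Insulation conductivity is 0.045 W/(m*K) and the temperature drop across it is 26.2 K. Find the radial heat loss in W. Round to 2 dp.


Q = 2*pi*0.045*96*26.2/ln(0.052/0.036) = 1933.94 W

1933.94 W


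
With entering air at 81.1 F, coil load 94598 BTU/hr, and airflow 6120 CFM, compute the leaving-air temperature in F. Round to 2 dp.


dT = 94598/(1.08*6120) = 14.3122
T_leave = 81.1 - 14.3122 = 66.79 F

66.79 F


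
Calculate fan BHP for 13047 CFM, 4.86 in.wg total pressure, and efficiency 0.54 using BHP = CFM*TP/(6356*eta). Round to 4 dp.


BHP = 13047 * 4.86 / (6356 * 0.54) = 18.4744 hp

18.4744 hp


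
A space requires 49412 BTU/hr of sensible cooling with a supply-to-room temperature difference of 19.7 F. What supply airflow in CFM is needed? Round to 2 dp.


CFM = 49412 / (1.08 * 19.7) = 2322.43

2322.43 CFM


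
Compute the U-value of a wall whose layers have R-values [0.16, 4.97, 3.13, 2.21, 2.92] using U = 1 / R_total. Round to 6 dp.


R_total = 0.16 + 4.97 + 3.13 + 2.21 + 2.92 = 13.39
U = 1/13.39 = 0.074683

0.074683


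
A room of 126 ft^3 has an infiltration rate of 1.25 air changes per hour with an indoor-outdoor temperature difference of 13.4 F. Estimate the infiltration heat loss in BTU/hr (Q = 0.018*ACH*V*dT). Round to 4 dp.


Q = 0.018 * 1.25 * 126 * 13.4 = 37.9890 BTU/hr

37.9890 BTU/hr


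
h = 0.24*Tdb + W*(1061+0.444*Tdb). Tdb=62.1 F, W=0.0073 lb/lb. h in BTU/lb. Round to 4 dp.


h = 0.24*62.1 + 0.0073*(1061+0.444*62.1) = 22.8506 BTU/lb

22.8506 BTU/lb


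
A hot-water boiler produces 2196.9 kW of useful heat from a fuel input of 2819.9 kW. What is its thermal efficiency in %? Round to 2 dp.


eta = (2196.9/2819.9)*100 = 77.91 %

77.91 %


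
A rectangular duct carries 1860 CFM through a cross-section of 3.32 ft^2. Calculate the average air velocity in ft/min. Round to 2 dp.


V = 1860 / 3.32 = 560.24 ft/min

560.24 ft/min


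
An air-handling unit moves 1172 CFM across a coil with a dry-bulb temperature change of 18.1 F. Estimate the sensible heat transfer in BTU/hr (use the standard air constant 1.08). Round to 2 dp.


Q = 1.08 * 1172 * 18.1 = 22910.26 BTU/hr

22910.26 BTU/hr


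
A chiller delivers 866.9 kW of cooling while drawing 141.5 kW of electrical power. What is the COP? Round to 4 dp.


COP = 866.9 / 141.5 = 6.1265

6.1265


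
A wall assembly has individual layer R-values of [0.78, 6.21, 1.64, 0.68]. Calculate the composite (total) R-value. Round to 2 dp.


R_total = 0.78 + 6.21 + 1.64 + 0.68 = 9.31

9.31


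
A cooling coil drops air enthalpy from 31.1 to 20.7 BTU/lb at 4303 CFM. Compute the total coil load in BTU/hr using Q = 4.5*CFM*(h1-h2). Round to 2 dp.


Q = 4.5 * 4303 * (31.1 - 20.7) = 201380.40 BTU/hr

201380.40 BTU/hr


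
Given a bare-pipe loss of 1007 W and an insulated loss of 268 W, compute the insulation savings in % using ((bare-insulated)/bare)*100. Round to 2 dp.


Savings = ((1007-268)/1007)*100 = 73.39 %

73.39 %


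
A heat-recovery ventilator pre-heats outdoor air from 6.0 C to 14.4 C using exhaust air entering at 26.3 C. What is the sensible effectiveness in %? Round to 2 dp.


eff = (14.4-6.0)/(26.3-6.0)*100 = 41.38 %

41.38 %


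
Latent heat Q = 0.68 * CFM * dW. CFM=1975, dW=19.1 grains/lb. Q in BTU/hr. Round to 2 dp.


Q = 0.68 * 1975 * 19.1 = 25651.30 BTU/hr

25651.30 BTU/hr


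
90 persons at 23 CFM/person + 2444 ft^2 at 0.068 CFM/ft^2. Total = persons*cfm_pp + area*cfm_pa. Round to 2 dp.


Total = 90*23 + 2444*0.068 = 2236.19 CFM

2236.19 CFM


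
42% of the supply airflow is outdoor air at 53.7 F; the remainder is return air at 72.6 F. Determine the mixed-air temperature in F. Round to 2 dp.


T_mix = 0.42*53.7 + 0.58*72.6 = 64.66 F

64.66 F


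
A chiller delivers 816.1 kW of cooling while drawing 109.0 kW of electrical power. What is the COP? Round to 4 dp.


COP = 816.1 / 109.0 = 7.4872

7.4872


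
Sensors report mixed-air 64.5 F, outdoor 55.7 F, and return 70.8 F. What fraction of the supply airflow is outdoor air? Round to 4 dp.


frac = (64.5 - 70.8) / (55.7 - 70.8) = 0.4172

0.4172


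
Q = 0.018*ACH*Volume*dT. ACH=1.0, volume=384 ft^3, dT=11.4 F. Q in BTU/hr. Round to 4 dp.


Q = 0.018 * 1.0 * 384 * 11.4 = 78.7968 BTU/hr

78.7968 BTU/hr


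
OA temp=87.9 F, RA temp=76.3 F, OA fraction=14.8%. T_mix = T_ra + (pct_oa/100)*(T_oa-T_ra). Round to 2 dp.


T_mix = 76.3 + (14.8/100)*(87.9-76.3) = 78.02 F

78.02 F


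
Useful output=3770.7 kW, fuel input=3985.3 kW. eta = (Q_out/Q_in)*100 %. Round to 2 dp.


eta = (3770.7/3985.3)*100 = 94.62 %

94.62 %


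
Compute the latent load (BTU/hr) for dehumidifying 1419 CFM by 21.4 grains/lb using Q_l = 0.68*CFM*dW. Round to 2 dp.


Q = 0.68 * 1419 * 21.4 = 20649.29 BTU/hr

20649.29 BTU/hr


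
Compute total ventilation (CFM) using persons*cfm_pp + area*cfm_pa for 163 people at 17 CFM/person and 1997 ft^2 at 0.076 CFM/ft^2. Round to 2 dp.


Total = 163*17 + 1997*0.076 = 2922.77 CFM

2922.77 CFM


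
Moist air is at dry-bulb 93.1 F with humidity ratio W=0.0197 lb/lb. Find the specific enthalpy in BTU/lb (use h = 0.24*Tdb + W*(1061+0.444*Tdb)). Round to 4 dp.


h = 0.24*93.1 + 0.0197*(1061+0.444*93.1) = 44.0600 BTU/lb

44.0600 BTU/lb


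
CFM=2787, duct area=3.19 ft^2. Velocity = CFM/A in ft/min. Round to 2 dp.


V = 2787 / 3.19 = 873.67 ft/min

873.67 ft/min


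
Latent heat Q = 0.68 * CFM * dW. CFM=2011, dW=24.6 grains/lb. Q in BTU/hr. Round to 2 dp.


Q = 0.68 * 2011 * 24.6 = 33640.01 BTU/hr

33640.01 BTU/hr


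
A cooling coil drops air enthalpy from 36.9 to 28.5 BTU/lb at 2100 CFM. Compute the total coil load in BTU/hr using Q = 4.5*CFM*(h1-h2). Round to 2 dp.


Q = 4.5 * 2100 * (36.9 - 28.5) = 79380.00 BTU/hr

79380.00 BTU/hr


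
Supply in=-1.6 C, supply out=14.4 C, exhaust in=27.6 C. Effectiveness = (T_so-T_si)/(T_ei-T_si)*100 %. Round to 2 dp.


eff = (14.4-(-1.6))/(27.6-(-1.6))*100 = 54.79 %

54.79 %


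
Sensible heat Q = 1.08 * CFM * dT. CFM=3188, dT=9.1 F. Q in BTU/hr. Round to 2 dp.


Q = 1.08 * 3188 * 9.1 = 31331.66 BTU/hr

31331.66 BTU/hr


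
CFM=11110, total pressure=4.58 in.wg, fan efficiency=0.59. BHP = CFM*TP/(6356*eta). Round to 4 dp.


BHP = 11110 * 4.58 / (6356 * 0.59) = 13.5689 hp

13.5689 hp


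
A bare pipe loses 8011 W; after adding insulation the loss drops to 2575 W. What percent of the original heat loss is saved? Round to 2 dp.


Savings = ((8011-2575)/8011)*100 = 67.86 %

67.86 %


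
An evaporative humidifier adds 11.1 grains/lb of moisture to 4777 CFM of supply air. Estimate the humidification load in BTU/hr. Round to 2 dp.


Q = 0.68 * 4777 * 11.1 = 36056.80 BTU/hr

36056.80 BTU/hr


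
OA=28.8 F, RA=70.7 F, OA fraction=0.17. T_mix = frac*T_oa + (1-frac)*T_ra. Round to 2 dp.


T_mix = 0.17*28.8 + 0.83*70.7 = 63.58 F

63.58 F


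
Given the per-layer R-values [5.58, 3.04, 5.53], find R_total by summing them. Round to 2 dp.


R_total = 5.58 + 3.04 + 5.53 = 14.15

14.15


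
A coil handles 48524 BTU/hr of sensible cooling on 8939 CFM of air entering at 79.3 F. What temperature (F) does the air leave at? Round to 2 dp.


dT = 48524/(1.08*8939) = 5.0262
T_leave = 79.3 - 5.0262 = 74.27 F

74.27 F


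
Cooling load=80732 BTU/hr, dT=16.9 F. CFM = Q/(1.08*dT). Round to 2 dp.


CFM = 80732 / (1.08 * 16.9) = 4423.19

4423.19 CFM


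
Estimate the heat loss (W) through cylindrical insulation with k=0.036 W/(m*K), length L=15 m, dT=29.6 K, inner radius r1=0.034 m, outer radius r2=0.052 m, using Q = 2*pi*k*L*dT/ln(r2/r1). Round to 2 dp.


Q = 2*pi*0.036*15*29.6/ln(0.052/0.034) = 236.37 W

236.37 W


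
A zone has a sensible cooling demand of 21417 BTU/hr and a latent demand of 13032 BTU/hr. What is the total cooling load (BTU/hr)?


Qt = 21417 + 13032 = 34449 BTU/hr

34449 BTU/hr


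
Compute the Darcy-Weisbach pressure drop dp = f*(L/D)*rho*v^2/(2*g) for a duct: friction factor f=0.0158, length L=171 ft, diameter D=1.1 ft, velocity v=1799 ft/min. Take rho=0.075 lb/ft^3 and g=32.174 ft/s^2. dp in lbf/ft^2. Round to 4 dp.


v_fps = 1799/60 = 29.9833 ft/s
dp = 0.0158*(171/1.1)*0.075*29.9833^2/(2*32.174) = 2.5736 lbf/ft^2

2.5736 lbf/ft^2


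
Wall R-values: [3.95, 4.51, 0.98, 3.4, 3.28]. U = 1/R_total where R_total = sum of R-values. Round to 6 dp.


R_total = 3.95 + 4.51 + 0.98 + 3.4 + 3.28 = 16.12
U = 1/16.12 = 0.062035

0.062035


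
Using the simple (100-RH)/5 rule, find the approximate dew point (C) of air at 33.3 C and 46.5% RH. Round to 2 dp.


Td = 33.3 - (100-46.5)/5 = 22.60 C

22.60 C


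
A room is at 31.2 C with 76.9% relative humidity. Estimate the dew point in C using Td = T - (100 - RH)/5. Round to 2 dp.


Td = 31.2 - (100-76.9)/5 = 26.58 C

26.58 C


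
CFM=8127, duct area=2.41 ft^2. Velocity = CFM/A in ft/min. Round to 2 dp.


V = 8127 / 2.41 = 3372.20 ft/min

3372.20 ft/min


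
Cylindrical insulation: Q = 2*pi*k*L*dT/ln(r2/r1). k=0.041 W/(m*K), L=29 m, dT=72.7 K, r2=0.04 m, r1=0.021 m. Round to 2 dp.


Q = 2*pi*0.041*29*72.7/ln(0.04/0.021) = 842.89 W

842.89 W


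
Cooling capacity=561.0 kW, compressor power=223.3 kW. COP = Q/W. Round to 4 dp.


COP = 561.0 / 223.3 = 2.5123

2.5123


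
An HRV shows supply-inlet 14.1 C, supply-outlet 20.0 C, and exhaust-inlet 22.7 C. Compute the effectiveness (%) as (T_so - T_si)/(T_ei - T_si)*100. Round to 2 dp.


eff = (20.0-14.1)/(22.7-14.1)*100 = 68.60 %

68.60 %


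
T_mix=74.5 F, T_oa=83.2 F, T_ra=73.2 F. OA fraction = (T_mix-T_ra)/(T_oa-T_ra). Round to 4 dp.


frac = (74.5 - 73.2) / (83.2 - 73.2) = 0.1300

0.1300


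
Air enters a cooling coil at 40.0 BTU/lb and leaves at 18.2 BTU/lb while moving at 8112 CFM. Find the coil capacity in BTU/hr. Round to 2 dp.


Q = 4.5 * 8112 * (40.0 - 18.2) = 795787.20 BTU/hr

795787.20 BTU/hr


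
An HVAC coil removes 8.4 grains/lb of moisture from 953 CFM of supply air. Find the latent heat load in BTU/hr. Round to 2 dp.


Q = 0.68 * 953 * 8.4 = 5443.54 BTU/hr

5443.54 BTU/hr


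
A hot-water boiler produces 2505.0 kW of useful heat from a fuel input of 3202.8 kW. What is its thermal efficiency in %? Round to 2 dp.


eta = (2505.0/3202.8)*100 = 78.21 %

78.21 %


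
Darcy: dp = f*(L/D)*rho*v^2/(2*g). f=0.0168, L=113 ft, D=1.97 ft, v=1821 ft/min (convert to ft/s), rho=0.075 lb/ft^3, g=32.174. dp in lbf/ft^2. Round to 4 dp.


v_fps = 1821/60 = 30.35 ft/s
dp = 0.0168*(113/1.97)*0.075*30.35^2/(2*32.174) = 1.0346 lbf/ft^2

1.0346 lbf/ft^2


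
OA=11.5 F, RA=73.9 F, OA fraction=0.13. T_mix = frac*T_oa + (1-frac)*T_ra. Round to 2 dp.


T_mix = 0.13*11.5 + 0.87*73.9 = 65.79 F

65.79 F


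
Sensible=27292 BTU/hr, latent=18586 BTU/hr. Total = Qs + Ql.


Qt = 27292 + 18586 = 45878 BTU/hr

45878 BTU/hr


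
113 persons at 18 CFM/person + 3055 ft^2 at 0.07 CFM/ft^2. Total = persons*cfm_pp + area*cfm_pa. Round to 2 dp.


Total = 113*18 + 3055*0.07 = 2247.85 CFM

2247.85 CFM


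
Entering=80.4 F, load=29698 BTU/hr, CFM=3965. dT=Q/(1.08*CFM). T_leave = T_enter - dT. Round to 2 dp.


dT = 29698/(1.08*3965) = 6.9352
T_leave = 80.4 - 6.9352 = 73.46 F

73.46 F


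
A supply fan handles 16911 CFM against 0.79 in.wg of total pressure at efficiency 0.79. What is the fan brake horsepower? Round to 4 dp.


BHP = 16911 * 0.79 / (6356 * 0.79) = 2.6606 hp

2.6606 hp


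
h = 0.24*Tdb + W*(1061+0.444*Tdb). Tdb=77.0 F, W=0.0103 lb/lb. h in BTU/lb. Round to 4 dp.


h = 0.24*77.0 + 0.0103*(1061+0.444*77.0) = 29.7604 BTU/lb

29.7604 BTU/lb


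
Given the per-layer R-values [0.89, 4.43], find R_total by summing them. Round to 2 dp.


R_total = 0.89 + 4.43 = 5.32

5.32


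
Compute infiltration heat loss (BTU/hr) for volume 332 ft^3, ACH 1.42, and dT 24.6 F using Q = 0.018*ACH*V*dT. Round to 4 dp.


Q = 0.018 * 1.42 * 332 * 24.6 = 208.7536 BTU/hr

208.7536 BTU/hr


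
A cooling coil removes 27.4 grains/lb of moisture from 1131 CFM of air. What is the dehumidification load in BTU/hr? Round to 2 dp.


Q = 0.68 * 1131 * 27.4 = 21072.79 BTU/hr

21072.79 BTU/hr


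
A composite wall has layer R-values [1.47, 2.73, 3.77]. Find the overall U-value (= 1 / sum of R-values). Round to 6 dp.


R_total = 1.47 + 2.73 + 3.77 = 7.97
U = 1/7.97 = 0.125471

0.125471
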